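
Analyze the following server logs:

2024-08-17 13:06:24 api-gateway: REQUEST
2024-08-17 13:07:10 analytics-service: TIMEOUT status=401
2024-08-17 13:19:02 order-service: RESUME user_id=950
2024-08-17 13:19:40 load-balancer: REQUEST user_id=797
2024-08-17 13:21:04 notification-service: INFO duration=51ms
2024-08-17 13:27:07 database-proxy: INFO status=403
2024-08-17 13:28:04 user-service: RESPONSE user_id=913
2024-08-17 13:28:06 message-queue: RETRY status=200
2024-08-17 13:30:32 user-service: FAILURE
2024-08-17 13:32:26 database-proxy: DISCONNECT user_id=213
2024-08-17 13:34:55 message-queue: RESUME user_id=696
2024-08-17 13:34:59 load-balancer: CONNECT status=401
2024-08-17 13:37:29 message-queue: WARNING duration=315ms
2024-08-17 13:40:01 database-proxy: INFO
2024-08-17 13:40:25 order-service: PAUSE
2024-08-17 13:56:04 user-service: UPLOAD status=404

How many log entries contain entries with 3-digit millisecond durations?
1

To find matching entries:

1. Pattern to match: entries with 3-digit millisecond durations
2. Scan each log entry for the pattern
3. Count matches: 1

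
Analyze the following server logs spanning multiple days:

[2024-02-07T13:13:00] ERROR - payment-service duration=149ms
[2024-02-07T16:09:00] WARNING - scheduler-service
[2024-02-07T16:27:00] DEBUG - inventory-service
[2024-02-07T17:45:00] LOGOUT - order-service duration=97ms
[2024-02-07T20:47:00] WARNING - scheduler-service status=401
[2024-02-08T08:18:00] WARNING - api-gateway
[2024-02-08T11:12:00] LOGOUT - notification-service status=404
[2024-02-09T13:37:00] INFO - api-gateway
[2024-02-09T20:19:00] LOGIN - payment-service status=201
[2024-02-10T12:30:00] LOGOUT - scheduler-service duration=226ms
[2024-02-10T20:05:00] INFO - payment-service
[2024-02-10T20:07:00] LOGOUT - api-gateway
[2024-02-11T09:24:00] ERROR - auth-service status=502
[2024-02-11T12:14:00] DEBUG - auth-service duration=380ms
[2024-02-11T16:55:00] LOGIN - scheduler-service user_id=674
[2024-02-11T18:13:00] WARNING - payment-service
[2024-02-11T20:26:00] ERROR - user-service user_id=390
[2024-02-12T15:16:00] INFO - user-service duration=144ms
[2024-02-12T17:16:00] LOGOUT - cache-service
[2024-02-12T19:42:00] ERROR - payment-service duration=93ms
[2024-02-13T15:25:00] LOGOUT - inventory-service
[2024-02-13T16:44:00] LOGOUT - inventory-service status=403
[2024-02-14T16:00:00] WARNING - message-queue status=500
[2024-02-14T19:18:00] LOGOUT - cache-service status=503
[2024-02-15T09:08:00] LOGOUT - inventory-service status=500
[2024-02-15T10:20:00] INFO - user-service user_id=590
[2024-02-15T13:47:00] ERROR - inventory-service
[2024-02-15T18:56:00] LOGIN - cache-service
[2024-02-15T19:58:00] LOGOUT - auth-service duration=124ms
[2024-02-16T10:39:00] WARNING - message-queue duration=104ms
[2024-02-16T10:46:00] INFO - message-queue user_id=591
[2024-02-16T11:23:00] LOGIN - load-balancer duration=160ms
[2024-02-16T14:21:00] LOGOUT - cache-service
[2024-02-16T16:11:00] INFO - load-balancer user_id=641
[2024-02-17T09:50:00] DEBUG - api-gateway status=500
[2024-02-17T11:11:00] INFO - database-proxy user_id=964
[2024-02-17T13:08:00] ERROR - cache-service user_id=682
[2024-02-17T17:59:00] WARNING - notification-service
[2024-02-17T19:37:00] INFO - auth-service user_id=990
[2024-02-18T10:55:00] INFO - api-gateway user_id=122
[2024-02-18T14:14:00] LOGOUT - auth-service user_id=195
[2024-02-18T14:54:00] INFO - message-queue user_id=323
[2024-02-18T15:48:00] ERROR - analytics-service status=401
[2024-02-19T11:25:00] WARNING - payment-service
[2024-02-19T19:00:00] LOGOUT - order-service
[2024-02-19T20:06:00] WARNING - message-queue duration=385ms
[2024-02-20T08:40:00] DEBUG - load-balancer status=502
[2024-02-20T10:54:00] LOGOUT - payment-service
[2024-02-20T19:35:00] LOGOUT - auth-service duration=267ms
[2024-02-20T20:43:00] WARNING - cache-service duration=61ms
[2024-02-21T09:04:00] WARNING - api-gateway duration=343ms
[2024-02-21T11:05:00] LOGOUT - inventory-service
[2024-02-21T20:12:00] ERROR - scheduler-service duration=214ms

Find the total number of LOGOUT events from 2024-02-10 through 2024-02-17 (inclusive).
9

To filter by date range:

1. Date range: 2024-02-10 through 2024-02-17, both dates inclusive
2. Filter for LOGOUT events whose date falls in this range
3. Count matching events: 9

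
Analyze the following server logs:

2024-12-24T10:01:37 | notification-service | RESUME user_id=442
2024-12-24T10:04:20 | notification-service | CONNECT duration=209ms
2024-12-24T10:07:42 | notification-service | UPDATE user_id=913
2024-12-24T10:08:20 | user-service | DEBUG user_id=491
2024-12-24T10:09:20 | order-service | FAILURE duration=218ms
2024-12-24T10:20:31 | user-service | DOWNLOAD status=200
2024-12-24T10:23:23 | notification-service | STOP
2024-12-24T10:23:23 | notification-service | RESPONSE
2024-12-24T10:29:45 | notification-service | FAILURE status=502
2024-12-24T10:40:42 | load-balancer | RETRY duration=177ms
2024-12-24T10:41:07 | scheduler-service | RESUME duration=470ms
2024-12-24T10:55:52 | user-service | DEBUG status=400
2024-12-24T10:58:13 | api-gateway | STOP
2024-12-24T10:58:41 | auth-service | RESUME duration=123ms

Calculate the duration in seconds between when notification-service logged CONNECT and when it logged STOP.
1143

To find the time between events:

1. Locate the first CONNECT event for notification-service: 2024-12-24T10:04:20
2. Locate the first STOP event for notification-service: 2024-12-24T10:23:23
3. Calculate the difference: 2024-12-24T10:23:23 - 2024-12-24T10:04:20 = 1143 seconds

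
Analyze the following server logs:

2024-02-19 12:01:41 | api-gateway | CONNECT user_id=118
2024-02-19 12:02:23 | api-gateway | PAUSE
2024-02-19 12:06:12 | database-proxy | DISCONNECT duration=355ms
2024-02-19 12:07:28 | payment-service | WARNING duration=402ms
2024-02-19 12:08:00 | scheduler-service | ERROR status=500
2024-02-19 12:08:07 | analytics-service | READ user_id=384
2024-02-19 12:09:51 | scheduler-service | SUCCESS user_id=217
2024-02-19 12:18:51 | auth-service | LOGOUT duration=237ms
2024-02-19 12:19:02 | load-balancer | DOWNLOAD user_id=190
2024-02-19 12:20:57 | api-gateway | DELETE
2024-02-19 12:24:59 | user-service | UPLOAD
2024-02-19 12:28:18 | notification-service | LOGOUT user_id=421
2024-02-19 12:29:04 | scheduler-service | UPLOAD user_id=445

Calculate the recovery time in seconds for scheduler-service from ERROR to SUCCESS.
111

To calculate recovery time:

1. Find ERROR event for scheduler-service: 2024-02-19 12:08:00
2. Find next SUCCESS event for scheduler-service: 2024-02-19 12:09:51
3. Recovery time: 2024-02-19 12:09:51 - 2024-02-19 12:08:00 = 111 seconds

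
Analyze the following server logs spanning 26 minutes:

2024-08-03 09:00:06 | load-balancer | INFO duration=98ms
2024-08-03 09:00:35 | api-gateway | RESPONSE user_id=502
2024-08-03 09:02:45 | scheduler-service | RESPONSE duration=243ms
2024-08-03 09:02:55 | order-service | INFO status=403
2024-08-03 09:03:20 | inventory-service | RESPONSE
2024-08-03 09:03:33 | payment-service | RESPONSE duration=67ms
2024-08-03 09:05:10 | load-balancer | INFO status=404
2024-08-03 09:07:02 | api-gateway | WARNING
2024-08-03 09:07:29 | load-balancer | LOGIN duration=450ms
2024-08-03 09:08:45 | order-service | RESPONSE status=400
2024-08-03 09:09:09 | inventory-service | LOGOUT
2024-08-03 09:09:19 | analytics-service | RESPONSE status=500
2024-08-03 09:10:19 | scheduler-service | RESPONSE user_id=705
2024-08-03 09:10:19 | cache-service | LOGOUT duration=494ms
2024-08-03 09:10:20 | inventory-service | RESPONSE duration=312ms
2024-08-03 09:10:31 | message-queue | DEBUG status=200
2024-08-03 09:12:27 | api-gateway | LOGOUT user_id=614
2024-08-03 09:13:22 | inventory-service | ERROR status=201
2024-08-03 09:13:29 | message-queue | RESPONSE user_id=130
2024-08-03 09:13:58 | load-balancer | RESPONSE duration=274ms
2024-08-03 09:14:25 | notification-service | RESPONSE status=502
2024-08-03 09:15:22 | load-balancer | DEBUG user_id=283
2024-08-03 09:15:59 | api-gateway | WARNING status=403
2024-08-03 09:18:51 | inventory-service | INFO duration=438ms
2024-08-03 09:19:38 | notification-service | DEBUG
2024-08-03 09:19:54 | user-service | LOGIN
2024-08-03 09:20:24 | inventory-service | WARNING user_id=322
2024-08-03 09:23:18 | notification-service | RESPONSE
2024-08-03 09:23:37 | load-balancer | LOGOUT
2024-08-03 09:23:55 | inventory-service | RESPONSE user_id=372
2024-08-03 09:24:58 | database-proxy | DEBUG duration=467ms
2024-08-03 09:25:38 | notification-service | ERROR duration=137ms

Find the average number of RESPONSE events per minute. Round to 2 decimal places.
0.5

To calculate the rate:

1. Count total RESPONSE events: 13
2. Total time period: 26 minutes
3. Rate = 13 / 26 = 0.5 events per minute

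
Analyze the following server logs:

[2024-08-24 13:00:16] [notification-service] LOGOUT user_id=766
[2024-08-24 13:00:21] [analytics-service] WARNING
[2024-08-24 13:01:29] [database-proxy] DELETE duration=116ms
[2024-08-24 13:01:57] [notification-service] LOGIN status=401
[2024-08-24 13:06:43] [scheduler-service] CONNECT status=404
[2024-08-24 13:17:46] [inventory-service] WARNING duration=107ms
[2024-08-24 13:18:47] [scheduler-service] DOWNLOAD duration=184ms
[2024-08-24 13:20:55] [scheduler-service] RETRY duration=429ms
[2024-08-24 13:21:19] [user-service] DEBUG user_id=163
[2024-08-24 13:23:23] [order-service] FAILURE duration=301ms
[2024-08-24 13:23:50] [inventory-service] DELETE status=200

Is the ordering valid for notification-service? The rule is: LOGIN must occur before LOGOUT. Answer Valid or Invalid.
Invalid

To validate ordering:

1. Required order: LOGIN → LOGOUT
2. Rule: LOGIN must occur before LOGOUT
3. Check actual order of events for notification-service
4. Result: Invalid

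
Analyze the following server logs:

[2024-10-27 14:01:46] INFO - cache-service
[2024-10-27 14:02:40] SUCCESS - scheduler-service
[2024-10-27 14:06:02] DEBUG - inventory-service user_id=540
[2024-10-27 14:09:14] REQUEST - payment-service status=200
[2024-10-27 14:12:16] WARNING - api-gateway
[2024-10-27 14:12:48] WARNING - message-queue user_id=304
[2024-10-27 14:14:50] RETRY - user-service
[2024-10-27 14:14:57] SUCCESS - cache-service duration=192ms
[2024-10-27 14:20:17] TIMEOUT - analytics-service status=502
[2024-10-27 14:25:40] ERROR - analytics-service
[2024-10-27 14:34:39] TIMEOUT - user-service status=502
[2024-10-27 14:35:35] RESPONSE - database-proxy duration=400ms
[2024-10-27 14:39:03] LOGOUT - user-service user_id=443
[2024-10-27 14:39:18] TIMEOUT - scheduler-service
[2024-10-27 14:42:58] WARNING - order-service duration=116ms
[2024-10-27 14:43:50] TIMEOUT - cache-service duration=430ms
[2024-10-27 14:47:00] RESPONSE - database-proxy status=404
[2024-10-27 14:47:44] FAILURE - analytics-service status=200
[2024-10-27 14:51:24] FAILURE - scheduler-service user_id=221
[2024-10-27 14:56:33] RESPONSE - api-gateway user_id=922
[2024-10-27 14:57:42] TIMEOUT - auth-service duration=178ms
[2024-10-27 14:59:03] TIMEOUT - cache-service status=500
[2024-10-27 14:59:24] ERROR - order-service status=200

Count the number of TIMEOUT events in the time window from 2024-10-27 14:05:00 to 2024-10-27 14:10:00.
0

To count events in the time window:

1. Window boundaries: 2024-10-27 14:05:00 to 2024-10-27 14:10:00
2. Filter for TIMEOUT events within this window
3. Count matching events: 0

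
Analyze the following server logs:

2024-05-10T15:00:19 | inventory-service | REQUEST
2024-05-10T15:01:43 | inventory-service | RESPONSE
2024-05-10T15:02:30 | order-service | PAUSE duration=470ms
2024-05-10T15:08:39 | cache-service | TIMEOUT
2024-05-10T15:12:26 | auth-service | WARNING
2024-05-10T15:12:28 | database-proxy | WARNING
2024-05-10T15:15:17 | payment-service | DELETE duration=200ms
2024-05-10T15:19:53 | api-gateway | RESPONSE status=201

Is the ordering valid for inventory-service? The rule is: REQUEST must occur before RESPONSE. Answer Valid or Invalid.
Valid

To validate ordering:

1. Required order: REQUEST → RESPONSE
2. Rule: REQUEST must occur before RESPONSE
3. Check actual order of events for inventory-service
4. Result: Valid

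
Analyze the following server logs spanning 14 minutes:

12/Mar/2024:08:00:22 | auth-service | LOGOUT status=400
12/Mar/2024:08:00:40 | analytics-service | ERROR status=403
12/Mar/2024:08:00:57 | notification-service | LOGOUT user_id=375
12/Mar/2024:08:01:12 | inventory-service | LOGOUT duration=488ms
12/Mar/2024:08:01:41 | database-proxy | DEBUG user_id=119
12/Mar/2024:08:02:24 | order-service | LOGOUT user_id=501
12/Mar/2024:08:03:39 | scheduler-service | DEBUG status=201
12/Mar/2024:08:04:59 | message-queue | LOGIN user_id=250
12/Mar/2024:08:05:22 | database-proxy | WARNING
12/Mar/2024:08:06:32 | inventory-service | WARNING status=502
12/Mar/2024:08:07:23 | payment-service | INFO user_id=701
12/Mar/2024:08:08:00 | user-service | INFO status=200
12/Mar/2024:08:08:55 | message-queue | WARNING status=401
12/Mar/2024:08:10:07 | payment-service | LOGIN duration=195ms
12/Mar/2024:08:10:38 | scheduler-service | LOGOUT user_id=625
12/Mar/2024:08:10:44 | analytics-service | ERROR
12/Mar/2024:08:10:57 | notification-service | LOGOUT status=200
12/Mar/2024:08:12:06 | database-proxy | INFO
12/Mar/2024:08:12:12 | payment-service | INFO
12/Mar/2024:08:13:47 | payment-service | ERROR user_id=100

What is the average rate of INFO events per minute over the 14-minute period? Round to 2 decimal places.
0.29

To calculate the rate:

1. Count total INFO events: 4
2. Total time period: 14 minutes
3. Rate = 4 / 14 = 0.29 events per minute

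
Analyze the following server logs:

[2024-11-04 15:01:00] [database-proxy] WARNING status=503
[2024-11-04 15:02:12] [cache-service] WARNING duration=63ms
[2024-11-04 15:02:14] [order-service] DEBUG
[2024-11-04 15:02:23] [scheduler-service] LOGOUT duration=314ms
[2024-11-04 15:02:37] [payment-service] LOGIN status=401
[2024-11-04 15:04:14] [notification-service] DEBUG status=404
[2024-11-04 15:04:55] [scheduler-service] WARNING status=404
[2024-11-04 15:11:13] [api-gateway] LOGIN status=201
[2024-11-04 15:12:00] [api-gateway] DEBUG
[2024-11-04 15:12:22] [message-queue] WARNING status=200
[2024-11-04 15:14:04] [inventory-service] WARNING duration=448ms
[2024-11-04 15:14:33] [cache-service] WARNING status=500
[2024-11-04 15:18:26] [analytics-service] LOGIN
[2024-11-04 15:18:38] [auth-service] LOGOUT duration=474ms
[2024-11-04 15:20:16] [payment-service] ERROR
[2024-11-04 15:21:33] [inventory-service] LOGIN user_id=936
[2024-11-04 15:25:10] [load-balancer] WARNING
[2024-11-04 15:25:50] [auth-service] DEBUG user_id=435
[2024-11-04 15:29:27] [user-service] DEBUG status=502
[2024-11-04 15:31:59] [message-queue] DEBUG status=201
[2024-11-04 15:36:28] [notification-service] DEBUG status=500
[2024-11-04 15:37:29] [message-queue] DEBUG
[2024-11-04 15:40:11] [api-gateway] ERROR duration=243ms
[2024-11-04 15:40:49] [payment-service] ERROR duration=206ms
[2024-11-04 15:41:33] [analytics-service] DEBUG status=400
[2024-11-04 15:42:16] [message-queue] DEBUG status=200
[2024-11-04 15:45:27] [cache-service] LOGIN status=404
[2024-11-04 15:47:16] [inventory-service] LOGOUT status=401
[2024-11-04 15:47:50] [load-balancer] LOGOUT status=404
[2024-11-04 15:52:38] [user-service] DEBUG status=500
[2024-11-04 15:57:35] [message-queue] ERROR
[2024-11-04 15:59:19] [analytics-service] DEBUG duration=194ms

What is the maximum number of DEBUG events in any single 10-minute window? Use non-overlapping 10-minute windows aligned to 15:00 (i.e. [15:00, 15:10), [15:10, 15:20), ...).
3

To find the burst window:

1. Divide the log period into non-overlapping 10-minute windows starting at 15:00
2. Count DEBUG events in each window
3. Find the window with maximum count
4. Maximum events in a window: 3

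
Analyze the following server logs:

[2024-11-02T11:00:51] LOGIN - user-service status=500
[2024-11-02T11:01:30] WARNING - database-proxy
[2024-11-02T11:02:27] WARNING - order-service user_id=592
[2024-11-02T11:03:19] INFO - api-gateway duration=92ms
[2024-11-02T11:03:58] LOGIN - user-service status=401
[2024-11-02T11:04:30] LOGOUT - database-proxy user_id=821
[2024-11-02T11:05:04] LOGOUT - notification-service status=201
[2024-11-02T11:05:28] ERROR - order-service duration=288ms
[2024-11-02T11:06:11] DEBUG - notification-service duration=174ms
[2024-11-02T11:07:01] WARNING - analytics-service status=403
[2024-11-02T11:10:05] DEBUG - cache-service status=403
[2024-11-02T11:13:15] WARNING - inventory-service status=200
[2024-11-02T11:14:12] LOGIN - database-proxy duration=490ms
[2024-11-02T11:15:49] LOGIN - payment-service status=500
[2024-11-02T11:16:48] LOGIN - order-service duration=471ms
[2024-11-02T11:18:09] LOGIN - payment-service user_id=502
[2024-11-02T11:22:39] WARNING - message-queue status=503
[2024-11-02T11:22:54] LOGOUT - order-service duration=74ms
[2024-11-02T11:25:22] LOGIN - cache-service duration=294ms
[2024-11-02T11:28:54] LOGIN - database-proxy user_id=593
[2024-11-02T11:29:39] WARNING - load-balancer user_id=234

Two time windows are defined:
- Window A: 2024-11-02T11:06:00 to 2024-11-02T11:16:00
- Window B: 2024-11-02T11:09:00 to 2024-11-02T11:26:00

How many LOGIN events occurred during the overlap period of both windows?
2

To find overlap events:

1. Window A: 2024-11-02T11:06:00 to 2024-11-02T11:16:00
2. Window B: 2024-11-02T11:09:00 to 2024-11-02T11:26:00
3. Overlap period: 2024-11-02T11:09:00 to 2024-11-02T11:16:00
4. Count LOGIN events in overlap: 2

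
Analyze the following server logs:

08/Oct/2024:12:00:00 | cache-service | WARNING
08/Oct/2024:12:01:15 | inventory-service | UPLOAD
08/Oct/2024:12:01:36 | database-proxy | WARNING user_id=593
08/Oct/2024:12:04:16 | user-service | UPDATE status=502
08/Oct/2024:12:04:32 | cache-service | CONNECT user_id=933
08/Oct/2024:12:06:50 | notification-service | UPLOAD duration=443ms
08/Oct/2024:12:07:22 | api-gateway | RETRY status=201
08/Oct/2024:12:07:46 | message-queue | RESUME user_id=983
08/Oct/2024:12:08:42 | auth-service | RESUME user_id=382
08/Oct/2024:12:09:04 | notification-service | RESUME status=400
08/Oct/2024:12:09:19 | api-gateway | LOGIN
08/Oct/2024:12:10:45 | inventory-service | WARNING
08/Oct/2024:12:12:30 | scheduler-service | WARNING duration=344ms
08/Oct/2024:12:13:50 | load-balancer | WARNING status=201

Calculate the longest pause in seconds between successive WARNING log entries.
549

To find the longest gap:

1. Extract all WARNING events in chronological order
2. Calculate time differences between consecutive events
3. Find the maximum difference
4. Longest gap: 549 seconds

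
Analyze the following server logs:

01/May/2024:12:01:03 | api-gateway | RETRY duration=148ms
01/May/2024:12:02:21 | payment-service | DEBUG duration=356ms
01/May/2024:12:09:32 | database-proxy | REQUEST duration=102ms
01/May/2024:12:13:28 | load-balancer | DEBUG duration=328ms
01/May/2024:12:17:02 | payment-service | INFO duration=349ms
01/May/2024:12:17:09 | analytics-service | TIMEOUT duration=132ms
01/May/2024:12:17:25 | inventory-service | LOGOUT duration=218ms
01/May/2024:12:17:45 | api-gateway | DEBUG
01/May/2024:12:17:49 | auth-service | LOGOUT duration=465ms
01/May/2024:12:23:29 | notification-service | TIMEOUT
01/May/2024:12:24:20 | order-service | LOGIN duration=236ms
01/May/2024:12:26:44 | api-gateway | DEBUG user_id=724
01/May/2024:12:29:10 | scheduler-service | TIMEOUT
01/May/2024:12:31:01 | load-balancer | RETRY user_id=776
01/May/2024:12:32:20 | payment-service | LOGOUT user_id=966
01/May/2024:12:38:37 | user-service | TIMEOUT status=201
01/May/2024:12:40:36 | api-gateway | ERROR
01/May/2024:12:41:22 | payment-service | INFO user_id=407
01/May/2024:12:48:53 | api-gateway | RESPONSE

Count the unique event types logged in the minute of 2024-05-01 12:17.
4

To count unique event types:

1. Filter events in the minute starting at 2024-05-01 12:17
2. Extract event types from matching entries
3. Count unique types: 4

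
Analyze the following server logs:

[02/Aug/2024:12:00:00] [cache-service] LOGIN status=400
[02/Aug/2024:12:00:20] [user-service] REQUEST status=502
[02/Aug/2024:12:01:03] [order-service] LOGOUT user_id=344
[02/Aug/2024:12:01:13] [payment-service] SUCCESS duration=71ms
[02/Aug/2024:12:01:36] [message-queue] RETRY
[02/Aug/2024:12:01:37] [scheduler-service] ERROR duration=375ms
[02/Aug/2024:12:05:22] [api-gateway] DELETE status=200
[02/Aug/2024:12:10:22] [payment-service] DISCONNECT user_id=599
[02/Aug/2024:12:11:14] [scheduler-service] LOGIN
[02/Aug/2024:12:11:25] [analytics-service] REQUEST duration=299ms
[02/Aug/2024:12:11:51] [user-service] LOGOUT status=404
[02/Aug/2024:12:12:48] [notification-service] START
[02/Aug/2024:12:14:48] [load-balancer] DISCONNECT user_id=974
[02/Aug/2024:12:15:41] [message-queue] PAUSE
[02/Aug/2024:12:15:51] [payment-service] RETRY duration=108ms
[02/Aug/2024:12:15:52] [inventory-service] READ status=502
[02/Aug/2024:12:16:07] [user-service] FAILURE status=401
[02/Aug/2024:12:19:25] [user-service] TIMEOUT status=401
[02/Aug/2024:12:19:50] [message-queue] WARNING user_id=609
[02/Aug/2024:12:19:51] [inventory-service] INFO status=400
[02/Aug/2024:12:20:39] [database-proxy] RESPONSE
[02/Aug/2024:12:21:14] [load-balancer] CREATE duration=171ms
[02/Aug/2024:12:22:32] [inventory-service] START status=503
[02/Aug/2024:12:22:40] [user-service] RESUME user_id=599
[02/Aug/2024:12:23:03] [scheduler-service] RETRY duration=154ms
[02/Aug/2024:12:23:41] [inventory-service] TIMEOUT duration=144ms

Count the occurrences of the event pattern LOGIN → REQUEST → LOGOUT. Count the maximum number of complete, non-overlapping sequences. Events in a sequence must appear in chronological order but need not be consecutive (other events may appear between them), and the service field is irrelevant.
2

To count sequences:

1. Look for pattern: LOGIN → REQUEST → LOGOUT
2. Greedily scan the log in chronological order, matching each sequence element in turn (ignoring service)
3. Each time the full pattern completes, increment the count and restart matching from the next event
4. Complete non-overlapping sequences found: 2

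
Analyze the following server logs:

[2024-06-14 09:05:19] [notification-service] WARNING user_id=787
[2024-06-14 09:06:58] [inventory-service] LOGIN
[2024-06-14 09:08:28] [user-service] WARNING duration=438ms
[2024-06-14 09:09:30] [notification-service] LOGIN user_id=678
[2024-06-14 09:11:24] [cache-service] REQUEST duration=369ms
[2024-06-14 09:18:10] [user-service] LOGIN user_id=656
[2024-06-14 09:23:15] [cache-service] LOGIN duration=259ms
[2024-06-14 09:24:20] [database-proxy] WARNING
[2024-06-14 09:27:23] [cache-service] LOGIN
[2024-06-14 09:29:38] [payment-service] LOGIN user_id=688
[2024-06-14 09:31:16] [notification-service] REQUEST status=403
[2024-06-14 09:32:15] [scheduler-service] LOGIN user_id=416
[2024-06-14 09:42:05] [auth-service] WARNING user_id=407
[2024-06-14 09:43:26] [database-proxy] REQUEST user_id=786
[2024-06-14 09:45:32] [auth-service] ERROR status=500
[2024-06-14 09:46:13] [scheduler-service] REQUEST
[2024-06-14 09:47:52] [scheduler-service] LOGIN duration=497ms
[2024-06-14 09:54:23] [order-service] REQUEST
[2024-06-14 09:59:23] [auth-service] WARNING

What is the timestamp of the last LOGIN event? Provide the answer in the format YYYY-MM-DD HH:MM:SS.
2024-06-14 09:47:52

To find the last event:

1. Filter for all LOGIN events
2. Sort by timestamp
3. Select the last one
4. Timestamp: 2024-06-14 09:47:52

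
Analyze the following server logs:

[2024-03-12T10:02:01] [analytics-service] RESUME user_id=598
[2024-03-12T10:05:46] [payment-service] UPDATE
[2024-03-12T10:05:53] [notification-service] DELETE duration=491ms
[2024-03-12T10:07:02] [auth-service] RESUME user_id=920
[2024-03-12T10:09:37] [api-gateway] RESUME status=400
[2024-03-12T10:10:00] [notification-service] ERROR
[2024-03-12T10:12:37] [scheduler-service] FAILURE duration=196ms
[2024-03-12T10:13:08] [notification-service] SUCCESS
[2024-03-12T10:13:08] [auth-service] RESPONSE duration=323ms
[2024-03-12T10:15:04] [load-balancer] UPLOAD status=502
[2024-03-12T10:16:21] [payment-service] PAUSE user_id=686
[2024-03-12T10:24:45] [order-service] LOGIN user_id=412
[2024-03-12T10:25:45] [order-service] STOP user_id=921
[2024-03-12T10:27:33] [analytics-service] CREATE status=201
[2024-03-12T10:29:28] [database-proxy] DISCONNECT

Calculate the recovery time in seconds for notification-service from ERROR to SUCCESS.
188

To calculate recovery time:

1. Find ERROR event for notification-service: 2024-03-12T10:10:00
2. Find next SUCCESS event for notification-service: 2024-03-12T10:13:08
3. Recovery time: 2024-03-12T10:13:08 - 2024-03-12T10:10:00 = 188 seconds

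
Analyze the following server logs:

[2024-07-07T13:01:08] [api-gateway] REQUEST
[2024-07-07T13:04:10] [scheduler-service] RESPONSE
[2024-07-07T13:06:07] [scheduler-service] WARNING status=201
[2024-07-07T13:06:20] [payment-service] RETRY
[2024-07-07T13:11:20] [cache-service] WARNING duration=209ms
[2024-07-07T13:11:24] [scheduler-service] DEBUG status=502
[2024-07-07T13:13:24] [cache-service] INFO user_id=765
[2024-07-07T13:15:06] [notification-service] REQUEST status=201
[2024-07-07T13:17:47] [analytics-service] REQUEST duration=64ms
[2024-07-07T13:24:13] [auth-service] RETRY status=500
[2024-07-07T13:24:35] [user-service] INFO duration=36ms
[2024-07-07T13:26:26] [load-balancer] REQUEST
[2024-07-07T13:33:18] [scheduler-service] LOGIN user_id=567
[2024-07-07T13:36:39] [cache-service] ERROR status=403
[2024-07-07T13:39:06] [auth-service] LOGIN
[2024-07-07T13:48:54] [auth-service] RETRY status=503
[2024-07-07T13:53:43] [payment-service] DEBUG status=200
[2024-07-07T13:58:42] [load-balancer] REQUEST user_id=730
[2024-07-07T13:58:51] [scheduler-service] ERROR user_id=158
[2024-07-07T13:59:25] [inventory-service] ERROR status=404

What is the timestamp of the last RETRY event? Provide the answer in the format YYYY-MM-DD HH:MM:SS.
2024-07-07 13:48:54

To find the last event:

1. Filter for all RETRY events
2. Sort by timestamp
3. Select the last one
4. Timestamp: 2024-07-07 13:48:54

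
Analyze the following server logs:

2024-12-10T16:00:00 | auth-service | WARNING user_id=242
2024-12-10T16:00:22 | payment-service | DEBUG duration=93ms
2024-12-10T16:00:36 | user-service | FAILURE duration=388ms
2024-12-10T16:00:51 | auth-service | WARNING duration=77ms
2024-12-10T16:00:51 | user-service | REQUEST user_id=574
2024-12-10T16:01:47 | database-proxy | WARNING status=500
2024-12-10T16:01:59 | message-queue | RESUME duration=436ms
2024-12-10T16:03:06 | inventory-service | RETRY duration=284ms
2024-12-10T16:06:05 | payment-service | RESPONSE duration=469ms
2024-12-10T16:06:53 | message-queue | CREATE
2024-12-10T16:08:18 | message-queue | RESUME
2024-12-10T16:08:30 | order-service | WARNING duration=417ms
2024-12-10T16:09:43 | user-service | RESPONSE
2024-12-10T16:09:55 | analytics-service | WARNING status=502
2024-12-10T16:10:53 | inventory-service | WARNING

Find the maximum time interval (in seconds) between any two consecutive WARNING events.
403

To find the longest gap:

1. Extract all WARNING events in chronological order
2. Calculate time differences between consecutive events
3. Find the maximum difference
4. Longest gap: 403 seconds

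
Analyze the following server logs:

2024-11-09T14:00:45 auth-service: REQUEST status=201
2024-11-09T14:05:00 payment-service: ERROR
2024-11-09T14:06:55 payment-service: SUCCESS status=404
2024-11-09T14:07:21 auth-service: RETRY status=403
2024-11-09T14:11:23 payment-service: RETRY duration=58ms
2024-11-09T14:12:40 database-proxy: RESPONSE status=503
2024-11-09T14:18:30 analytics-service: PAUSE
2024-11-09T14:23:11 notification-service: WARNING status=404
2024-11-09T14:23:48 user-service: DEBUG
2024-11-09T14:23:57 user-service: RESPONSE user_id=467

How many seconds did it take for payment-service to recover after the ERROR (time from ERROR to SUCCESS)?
115

To calculate recovery time:

1. Find ERROR event for payment-service: 2024-11-09T14:05:00
2. Find next SUCCESS event for payment-service: 2024-11-09T14:06:55
3. Recovery time: 2024-11-09T14:06:55 - 2024-11-09T14:05:00 = 115 seconds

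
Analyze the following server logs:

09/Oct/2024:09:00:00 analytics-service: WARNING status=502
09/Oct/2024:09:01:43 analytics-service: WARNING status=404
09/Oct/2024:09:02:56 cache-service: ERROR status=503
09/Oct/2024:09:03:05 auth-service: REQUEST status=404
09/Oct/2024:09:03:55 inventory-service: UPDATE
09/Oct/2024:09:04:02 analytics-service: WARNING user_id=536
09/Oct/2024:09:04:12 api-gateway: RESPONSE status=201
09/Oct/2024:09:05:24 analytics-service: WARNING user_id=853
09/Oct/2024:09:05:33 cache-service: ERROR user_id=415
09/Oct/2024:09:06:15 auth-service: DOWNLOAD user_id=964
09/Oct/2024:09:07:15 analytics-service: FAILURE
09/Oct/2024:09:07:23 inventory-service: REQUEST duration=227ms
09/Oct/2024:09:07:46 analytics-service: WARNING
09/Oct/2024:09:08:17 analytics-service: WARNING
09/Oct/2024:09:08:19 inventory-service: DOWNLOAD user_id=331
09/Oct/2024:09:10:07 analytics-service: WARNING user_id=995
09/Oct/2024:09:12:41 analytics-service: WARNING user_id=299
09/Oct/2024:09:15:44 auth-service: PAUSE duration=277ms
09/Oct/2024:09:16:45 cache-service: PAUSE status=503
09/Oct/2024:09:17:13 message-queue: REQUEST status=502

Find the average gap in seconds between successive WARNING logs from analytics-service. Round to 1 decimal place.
108.7

To calculate average interval:

1. Find all WARNING events for analytics-service in order
2. Calculate time gaps between consecutive events
3. Compute mean of gaps: 761 / 7 = 108.7 seconds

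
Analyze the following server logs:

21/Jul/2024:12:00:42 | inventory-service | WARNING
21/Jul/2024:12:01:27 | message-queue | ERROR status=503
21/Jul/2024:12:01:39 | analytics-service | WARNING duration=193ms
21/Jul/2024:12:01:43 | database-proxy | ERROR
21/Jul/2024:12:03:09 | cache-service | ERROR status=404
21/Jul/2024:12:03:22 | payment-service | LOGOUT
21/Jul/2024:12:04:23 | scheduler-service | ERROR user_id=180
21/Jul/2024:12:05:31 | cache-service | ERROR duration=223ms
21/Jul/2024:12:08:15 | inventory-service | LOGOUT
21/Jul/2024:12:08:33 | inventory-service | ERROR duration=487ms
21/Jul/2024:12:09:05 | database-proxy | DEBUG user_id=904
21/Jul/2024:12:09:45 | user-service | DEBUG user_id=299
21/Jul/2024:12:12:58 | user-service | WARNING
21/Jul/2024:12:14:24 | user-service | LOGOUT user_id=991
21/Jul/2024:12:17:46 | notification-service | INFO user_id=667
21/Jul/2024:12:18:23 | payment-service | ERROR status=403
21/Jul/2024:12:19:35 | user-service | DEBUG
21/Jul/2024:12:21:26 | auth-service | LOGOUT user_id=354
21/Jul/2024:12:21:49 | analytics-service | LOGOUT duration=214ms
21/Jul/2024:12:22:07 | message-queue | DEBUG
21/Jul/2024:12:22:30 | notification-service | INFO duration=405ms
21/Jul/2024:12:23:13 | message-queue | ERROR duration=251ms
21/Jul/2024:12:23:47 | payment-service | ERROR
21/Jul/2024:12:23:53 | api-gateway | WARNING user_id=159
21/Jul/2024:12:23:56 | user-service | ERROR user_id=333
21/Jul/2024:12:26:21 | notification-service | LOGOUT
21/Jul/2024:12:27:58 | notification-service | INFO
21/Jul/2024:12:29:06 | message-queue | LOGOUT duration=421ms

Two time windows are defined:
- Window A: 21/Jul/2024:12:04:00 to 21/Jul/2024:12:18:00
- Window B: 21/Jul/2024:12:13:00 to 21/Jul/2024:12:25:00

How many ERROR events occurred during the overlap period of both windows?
0

To find overlap events:

1. Window A: 21/Jul/2024:12:04:00 to 21/Jul/2024:12:18:00
2. Window B: 21/Jul/2024:12:13:00 to 21/Jul/2024:12:25:00
3. Overlap period: 21/Jul/2024:12:13:00 to 21/Jul/2024:12:18:00
4. Count ERROR events in overlap: 0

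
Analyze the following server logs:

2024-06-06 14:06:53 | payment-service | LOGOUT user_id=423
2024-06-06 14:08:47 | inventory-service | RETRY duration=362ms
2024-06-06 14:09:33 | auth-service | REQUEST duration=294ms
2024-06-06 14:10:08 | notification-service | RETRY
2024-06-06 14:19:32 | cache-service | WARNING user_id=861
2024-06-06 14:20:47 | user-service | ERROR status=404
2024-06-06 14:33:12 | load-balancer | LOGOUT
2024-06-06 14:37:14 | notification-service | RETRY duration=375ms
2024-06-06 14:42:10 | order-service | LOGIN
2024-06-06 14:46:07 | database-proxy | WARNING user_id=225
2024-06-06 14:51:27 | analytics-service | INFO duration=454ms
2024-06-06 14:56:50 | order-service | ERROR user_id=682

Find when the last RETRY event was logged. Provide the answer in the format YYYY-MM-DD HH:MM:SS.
2024-06-06 14:37:14

To find the last event:

1. Filter for all RETRY events
2. Sort by timestamp
3. Select the last one
4. Timestamp: 2024-06-06 14:37:14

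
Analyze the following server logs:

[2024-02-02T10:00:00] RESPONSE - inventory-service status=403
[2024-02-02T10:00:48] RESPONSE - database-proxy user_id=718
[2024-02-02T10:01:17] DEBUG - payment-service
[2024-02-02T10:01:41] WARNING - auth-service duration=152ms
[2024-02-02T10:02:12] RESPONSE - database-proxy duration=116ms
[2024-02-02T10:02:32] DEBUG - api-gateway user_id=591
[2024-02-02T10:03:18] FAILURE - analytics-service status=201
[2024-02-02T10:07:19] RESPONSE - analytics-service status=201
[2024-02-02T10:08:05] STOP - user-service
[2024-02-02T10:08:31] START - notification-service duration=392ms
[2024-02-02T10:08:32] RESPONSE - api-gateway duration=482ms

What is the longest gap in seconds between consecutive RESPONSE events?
307

To find the longest gap:

1. Extract all RESPONSE events in chronological order
2. Calculate time differences between consecutive events
3. Find the maximum difference
4. Longest gap: 307 seconds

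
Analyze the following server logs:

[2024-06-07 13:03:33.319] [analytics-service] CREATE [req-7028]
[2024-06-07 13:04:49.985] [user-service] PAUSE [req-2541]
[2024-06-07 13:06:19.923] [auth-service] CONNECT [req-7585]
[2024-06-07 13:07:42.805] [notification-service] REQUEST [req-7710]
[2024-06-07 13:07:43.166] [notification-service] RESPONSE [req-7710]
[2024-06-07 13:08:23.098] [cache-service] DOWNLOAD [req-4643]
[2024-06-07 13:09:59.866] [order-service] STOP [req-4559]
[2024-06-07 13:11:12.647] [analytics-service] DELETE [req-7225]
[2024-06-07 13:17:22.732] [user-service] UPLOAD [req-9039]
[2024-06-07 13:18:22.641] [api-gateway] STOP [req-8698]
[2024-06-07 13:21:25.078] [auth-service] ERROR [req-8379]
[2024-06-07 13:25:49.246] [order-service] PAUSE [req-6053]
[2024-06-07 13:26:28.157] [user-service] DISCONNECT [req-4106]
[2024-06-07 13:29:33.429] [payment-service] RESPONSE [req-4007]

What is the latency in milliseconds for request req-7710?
361

To calculate latency:

1. Find REQUEST with id req-7710: 2024-06-07 13:07:42.805
2. Find RESPONSE with id req-7710: 2024-06-07 13:07:43.166
3. Latency: 2024-06-07 13:07:43.166 - 2024-06-07 13:07:42.805 = 361ms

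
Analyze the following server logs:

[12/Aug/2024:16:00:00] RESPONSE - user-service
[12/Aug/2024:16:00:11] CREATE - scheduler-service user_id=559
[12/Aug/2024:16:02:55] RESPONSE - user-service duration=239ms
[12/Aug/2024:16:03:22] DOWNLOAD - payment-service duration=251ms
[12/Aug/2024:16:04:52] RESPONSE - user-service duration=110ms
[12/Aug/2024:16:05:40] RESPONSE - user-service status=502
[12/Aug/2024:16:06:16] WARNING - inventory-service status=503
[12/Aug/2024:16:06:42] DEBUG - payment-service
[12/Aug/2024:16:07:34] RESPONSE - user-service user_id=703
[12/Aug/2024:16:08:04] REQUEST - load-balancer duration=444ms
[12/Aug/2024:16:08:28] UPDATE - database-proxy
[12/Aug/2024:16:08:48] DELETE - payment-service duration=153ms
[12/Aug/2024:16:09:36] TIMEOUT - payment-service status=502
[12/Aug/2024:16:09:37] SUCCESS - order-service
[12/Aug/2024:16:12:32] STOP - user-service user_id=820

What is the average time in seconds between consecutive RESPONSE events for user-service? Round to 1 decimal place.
113.5

To calculate average interval:

1. Find all RESPONSE events for user-service in order
2. Calculate time gaps between consecutive events
3. Compute mean of gaps: 454 / 4 = 113.5 seconds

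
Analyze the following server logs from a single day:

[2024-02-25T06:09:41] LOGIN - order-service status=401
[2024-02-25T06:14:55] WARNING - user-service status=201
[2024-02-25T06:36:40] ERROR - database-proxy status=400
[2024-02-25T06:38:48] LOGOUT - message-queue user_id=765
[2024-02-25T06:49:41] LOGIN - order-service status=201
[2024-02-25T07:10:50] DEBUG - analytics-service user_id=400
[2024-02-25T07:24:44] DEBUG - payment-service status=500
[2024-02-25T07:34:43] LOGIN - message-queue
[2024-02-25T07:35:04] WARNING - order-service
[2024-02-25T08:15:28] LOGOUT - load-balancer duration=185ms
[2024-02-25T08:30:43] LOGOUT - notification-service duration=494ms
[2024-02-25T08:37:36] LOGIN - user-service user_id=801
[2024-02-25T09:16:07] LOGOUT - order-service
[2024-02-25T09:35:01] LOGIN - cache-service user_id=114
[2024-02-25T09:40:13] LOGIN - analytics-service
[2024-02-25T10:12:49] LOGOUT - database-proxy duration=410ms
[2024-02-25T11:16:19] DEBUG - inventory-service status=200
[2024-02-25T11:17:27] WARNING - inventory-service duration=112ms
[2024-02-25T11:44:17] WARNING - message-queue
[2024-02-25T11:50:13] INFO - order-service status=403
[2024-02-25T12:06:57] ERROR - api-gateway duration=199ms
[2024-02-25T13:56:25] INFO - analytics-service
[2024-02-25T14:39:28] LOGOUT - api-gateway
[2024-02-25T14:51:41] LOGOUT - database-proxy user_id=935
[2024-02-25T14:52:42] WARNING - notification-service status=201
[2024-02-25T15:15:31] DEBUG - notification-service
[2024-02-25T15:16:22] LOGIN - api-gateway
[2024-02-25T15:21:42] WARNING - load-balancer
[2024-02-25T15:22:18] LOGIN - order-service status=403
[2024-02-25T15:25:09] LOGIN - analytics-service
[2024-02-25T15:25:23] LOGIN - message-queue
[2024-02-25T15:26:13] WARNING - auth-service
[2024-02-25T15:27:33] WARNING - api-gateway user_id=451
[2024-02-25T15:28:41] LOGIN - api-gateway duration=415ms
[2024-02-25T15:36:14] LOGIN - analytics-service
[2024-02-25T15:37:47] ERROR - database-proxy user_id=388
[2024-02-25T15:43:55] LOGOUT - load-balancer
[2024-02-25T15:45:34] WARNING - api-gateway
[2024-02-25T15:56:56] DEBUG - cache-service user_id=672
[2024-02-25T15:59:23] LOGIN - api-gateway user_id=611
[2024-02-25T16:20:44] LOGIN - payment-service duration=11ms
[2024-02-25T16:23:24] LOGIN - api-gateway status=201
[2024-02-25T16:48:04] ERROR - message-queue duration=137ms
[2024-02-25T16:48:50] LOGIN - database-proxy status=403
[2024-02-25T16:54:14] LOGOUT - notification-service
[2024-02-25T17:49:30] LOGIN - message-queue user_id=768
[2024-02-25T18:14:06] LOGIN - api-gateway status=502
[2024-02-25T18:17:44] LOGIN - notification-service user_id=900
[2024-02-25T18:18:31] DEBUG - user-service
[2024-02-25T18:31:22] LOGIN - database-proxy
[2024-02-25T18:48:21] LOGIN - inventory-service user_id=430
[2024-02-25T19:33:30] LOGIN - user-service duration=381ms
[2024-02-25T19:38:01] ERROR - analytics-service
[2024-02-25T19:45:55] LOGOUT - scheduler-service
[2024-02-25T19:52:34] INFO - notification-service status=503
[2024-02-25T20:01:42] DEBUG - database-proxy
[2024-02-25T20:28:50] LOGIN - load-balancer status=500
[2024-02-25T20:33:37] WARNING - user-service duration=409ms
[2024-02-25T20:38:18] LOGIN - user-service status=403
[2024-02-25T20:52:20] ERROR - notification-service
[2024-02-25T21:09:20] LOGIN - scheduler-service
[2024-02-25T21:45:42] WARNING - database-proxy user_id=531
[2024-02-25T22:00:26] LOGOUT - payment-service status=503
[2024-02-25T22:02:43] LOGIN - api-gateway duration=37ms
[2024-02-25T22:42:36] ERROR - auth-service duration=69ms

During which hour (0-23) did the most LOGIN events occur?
15

To find the peak hour:

1. Group all LOGIN events by hour
2. Count events in each hour
3. Find hour with maximum count
4. Peak hour: 15 (with 7 events)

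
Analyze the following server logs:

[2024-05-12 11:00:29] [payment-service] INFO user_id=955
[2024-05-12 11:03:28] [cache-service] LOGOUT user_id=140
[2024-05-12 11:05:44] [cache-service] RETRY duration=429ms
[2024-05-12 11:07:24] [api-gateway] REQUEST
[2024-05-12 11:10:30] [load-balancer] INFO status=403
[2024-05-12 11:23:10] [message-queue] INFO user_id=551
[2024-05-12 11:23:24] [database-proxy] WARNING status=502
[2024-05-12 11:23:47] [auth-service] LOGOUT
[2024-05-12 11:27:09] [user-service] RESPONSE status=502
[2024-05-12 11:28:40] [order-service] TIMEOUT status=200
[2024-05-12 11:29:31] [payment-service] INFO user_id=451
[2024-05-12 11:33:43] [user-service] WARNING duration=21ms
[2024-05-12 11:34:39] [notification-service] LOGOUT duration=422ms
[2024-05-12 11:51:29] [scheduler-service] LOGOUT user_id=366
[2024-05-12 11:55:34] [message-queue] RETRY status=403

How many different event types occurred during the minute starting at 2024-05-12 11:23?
3

To count unique event types:

1. Filter events in the minute starting at 2024-05-12 11:23
2. Extract event types from matching entries
3. Count unique types: 3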